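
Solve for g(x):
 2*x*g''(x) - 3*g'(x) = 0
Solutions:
 g(x) = C1 + C2*x^(5/2)


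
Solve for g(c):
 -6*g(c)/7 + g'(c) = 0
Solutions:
 g(c) = C1*exp(6*c/7)


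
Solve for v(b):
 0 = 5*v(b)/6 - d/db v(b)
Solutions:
 v(b) = C1*exp(5*b/6)


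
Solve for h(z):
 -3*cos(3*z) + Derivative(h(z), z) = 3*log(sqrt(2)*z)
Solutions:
 h(z) = C1 + 3*z*log(z) - 3*z + 3*z*log(2)/2 + sin(3*z)


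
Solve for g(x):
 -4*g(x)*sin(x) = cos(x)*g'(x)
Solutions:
 g(x) = C1*cos(x)^4


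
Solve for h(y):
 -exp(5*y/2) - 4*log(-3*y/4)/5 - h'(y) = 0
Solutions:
 h(y) = C1 - 4*y*log(-y)/5 + 4*y*(-log(3) + 1 + 2*log(2))/5 - 2*exp(5*y/2)/5


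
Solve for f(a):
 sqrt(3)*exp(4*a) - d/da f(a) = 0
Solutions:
 f(a) = C1 + sqrt(3)*exp(4*a)/4


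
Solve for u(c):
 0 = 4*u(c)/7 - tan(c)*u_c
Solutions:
 u(c) = C1*sin(c)^(4/7)


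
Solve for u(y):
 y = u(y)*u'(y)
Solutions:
 u(y) = -sqrt(C1 + y^2)
 u(y) = sqrt(C1 + y^2)


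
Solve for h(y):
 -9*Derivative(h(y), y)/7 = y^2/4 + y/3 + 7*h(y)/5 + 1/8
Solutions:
 h(y) = C1*exp(-49*y/45) - 5*y^2/28 + 185*y/2058 - 23105/134456


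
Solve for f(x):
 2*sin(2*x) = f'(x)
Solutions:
 f(x) = C1 - cos(2*x)


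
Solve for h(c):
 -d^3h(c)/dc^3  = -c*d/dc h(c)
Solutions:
 h(c) = C1 + Integral(C2*airyai(c) + C3*airybi(c), c)


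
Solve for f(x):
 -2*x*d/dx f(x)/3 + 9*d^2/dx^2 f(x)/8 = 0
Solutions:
 f(x) = C1 + C2*erfi(2*sqrt(6)*x/9)


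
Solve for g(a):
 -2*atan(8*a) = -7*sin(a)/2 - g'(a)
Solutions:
 g(a) = C1 + 2*a*atan(8*a) - log(64*a^2 + 1)/8 + 7*cos(a)/2


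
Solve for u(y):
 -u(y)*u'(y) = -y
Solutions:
 u(y) = -sqrt(C1 + y^2)
 u(y) = sqrt(C1 + y^2)


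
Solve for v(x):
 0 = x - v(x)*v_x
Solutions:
 v(x) = -sqrt(C1 + x^2)
 v(x) = sqrt(C1 + x^2)


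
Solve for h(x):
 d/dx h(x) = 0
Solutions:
 h(x) = C1


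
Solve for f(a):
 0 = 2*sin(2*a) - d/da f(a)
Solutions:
 f(a) = C1 - cos(2*a)


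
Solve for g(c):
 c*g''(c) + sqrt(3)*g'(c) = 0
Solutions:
 g(c) = C1 + C2*c^(1 - sqrt(3))


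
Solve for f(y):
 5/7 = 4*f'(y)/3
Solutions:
 f(y) = C1 + 15*y/28


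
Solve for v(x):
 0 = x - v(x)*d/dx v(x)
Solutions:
 v(x) = -sqrt(C1 + x^2)
 v(x) = sqrt(C1 + x^2)


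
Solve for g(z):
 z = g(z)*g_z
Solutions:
 g(z) = -sqrt(C1 + z^2)
 g(z) = sqrt(C1 + z^2)


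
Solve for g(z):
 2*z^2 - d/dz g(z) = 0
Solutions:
 g(z) = C1 + 2*z^3/3


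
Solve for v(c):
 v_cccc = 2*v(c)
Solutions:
 v(c) = C1*exp(-2^(1/4)*c) + C2*exp(2^(1/4)*c) + C3*sin(2^(1/4)*c) + C4*cos(2^(1/4)*c)


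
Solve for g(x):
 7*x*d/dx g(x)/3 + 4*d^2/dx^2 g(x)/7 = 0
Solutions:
 g(x) = C1 + C2*erf(7*sqrt(6)*x/12)


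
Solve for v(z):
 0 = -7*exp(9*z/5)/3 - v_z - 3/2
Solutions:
 v(z) = C1 - 3*z/2 - 35*exp(9*z/5)/27


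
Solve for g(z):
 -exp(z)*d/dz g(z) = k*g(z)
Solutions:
 g(z) = C1*exp(k*exp(-z))


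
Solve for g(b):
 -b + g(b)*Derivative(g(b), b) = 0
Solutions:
 g(b) = -sqrt(C1 + b^2)
 g(b) = sqrt(C1 + b^2)


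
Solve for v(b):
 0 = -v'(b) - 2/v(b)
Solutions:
 v(b) = -sqrt(C1 - 4*b)
 v(b) = sqrt(C1 - 4*b)


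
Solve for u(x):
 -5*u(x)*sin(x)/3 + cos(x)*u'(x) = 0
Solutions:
 u(x) = C1/cos(x)^(5/3)


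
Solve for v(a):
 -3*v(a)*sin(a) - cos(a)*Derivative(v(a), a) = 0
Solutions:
 v(a) = C1*cos(a)^3


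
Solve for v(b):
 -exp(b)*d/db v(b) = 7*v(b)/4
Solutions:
 v(b) = C1*exp(7*exp(-b)/4)


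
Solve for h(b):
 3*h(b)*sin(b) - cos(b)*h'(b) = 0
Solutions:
 h(b) = C1/cos(b)^3


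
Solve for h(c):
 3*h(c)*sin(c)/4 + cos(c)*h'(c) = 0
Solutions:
 h(c) = C1*cos(c)^(3/4)


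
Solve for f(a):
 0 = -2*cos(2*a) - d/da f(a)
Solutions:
 f(a) = C1 - sin(2*a)


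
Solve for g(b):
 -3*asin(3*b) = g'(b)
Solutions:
 g(b) = C1 - 3*b*asin(3*b) - sqrt(1 - 9*b^2)


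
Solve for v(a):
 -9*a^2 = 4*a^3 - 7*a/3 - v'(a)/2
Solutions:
 v(a) = C1 + 2*a^4 + 6*a^3 - 7*a^2/3


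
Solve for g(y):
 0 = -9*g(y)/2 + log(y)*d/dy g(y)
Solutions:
 g(y) = C1*exp(9*li(y)/2)


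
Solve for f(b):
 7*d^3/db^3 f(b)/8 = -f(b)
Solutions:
 f(b) = C3*exp(-2*7^(2/3)*b/7) + (C1*sin(sqrt(3)*7^(2/3)*b/7) + C2*cos(sqrt(3)*7^(2/3)*b/7))*exp(7^(2/3)*b/7)


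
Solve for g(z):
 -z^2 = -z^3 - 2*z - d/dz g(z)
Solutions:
 g(z) = C1 - z^4/4 + z^3/3 - z^2


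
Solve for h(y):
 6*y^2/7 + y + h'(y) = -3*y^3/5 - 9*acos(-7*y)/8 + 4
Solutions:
 h(y) = C1 - 3*y^4/20 - 2*y^3/7 - y^2/2 - 9*y*acos(-7*y)/8 + 4*y - 9*sqrt(1 - 49*y^2)/56


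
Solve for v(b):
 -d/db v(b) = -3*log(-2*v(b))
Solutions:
 -Integral(1/(log(-_y) + log(2)), (_y, v(b)))/3 = C1 - b


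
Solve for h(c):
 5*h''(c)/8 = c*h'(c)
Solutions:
 h(c) = C1 + C2*erfi(2*sqrt(5)*c/5)


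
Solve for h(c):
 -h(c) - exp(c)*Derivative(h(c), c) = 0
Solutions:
 h(c) = C1*exp(exp(-c))


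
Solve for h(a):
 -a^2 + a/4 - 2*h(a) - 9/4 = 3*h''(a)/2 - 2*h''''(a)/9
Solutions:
 h(a) = C1*exp(-sqrt(6)*a*sqrt(9 + sqrt(145))/4) + C2*exp(sqrt(6)*a*sqrt(9 + sqrt(145))/4) + C3*sin(sqrt(6)*a*sqrt(-9 + sqrt(145))/4) + C4*cos(sqrt(6)*a*sqrt(-9 + sqrt(145))/4) - a^2/2 + a/8 - 3/8


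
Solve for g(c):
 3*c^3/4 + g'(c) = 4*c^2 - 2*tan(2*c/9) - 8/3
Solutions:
 g(c) = C1 - 3*c^4/16 + 4*c^3/3 - 8*c/3 + 9*log(cos(2*c/9))


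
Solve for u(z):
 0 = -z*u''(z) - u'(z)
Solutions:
 u(z) = C1 + C2*log(z)


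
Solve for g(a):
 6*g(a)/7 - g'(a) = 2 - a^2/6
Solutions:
 g(a) = C1*exp(6*a/7) - 7*a^2/36 - 49*a/108 + 1169/648


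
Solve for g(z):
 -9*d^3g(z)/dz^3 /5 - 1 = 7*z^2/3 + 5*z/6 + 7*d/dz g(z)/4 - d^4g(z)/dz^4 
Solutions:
 g(z) = C1 + C2*exp(z*(-(5*sqrt(45745) + 1091)^(1/3) - 36/(5*sqrt(45745) + 1091)^(1/3) + 12)/20)*sin(sqrt(3)*z*(-(5*sqrt(45745) + 1091)^(1/3) + 36/(5*sqrt(45745) + 1091)^(1/3))/20) + C3*exp(z*(-(5*sqrt(45745) + 1091)^(1/3) - 36/(5*sqrt(45745) + 1091)^(1/3) + 12)/20)*cos(sqrt(3)*z*(-(5*sqrt(45745) + 1091)^(1/3) + 36/(5*sqrt(45745) + 1091)^(1/3))/20) + C4*exp(z*(36/(5*sqrt(45745) + 1091)^(1/3) + 6 + (5*sqrt(45745) + 1091)^(1/3))/10) - 4*z^3/9 - 5*z^2/21 + 76*z/35


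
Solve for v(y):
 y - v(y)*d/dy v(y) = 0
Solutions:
 v(y) = -sqrt(C1 + y^2)
 v(y) = sqrt(C1 + y^2)


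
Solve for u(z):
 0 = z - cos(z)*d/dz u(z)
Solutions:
 u(z) = C1 + Integral(z/cos(z), z)


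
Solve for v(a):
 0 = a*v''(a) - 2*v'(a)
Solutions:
 v(a) = C1 + C2*a^3


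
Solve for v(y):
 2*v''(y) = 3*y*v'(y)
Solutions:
 v(y) = C1 + C2*erfi(sqrt(3)*y/2)


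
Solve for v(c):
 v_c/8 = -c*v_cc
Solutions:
 v(c) = C1 + C2*c^(7/8)


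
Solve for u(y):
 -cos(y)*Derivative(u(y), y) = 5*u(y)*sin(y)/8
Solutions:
 u(y) = C1*cos(y)^(5/8)


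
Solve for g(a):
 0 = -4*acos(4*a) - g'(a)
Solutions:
 g(a) = C1 - 4*a*acos(4*a) + sqrt(1 - 16*a^2)


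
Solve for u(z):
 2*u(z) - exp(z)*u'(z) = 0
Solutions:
 u(z) = C1*exp(-2*exp(-z))


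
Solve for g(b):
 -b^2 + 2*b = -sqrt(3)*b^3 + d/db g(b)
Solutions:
 g(b) = C1 + sqrt(3)*b^4/4 - b^3/3 + b^2


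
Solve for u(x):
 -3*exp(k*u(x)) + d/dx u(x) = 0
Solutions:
 u(x) = Piecewise((log(-1/(C1*k + 3*k*x))/k, Ne(k, 0)), (nan, True))
 u(x) = Piecewise((C1 + 3*x, Eq(k, 0)), (nan, True))


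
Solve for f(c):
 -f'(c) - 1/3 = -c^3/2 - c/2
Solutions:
 f(c) = C1 + c^4/8 + c^2/4 - c/3


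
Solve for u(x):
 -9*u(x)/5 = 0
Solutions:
 u(x) = 0


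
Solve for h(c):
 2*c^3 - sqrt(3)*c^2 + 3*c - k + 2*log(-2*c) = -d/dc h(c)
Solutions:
 h(c) = C1 - c^4/2 + sqrt(3)*c^3/3 - 3*c^2/2 + c*(k - 2*log(2) + 2) - 2*c*log(-c)


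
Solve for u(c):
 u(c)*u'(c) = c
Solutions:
 u(c) = -sqrt(C1 + c^2)
 u(c) = sqrt(C1 + c^2)


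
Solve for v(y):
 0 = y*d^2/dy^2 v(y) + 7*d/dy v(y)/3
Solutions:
 v(y) = C1 + C2/y^(4/3)


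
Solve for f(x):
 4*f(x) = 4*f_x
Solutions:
 f(x) = C1*exp(x)


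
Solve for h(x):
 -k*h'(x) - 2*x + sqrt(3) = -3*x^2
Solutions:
 h(x) = C1 + x^3/k - x^2/k + sqrt(3)*x/k


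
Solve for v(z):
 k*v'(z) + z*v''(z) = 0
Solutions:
 v(z) = C1 + z^(1 - re(k))*(C2*sin(log(z)*Abs(im(k))) + C3*cos(log(z)*im(k)))


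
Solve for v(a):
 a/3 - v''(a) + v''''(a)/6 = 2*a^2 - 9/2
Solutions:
 v(a) = C1 + C2*a + C3*exp(-sqrt(6)*a) + C4*exp(sqrt(6)*a) - a^4/6 + a^3/18 + 23*a^2/12


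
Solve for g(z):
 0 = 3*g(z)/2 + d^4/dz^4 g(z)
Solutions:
 g(z) = (C1*sin(6^(1/4)*z/2) + C2*cos(6^(1/4)*z/2))*exp(-6^(1/4)*z/2) + (C3*sin(6^(1/4)*z/2) + C4*cos(6^(1/4)*z/2))*exp(6^(1/4)*z/2)


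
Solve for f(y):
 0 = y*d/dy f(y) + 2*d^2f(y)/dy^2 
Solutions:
 f(y) = C1 + C2*erf(y/2)


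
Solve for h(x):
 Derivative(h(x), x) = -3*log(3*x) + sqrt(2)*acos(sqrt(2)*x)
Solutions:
 h(x) = C1 - 3*x*log(x) - 3*x*log(3) + 3*x + sqrt(2)*(x*acos(sqrt(2)*x) - sqrt(2)*sqrt(1 - 2*x^2)/2)


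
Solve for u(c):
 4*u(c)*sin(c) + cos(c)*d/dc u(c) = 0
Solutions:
 u(c) = C1*cos(c)^4


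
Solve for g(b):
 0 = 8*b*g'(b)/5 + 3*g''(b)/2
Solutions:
 g(b) = C1 + C2*erf(2*sqrt(30)*b/15)


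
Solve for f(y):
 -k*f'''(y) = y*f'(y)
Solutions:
 f(y) = C1 + Integral(C2*airyai(y*(-1/k)^(1/3)) + C3*airybi(y*(-1/k)^(1/3)), y)


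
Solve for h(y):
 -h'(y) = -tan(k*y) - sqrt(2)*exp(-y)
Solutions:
 h(y) = C1 - Piecewise((sqrt(2)*exp(-y) - log(tan(k*y)^2 + 1)/(2*k), Ne(k, 0)), (sqrt(2)*exp(-y), True))


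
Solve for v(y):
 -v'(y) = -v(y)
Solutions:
 v(y) = C1*exp(y)


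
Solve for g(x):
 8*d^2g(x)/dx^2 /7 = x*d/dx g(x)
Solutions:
 g(x) = C1 + C2*erfi(sqrt(7)*x/4)


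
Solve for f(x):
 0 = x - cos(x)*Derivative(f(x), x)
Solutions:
 f(x) = C1 + Integral(x/cos(x), x)


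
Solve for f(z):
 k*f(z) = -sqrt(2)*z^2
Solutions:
 f(z) = -sqrt(2)*z^2/k


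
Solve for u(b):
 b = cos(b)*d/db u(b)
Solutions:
 u(b) = C1 + Integral(b/cos(b), b)


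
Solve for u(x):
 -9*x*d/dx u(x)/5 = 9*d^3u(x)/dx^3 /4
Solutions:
 u(x) = C1 + Integral(C2*airyai(-10^(2/3)*x/5) + C3*airybi(-10^(2/3)*x/5), x)


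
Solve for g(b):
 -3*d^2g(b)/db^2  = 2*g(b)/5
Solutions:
 g(b) = C1*sin(sqrt(30)*b/15) + C2*cos(sqrt(30)*b/15)


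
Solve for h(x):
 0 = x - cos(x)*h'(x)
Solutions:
 h(x) = C1 + Integral(x/cos(x), x)


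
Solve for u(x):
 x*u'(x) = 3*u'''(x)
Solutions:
 u(x) = C1 + Integral(C2*airyai(3^(2/3)*x/3) + C3*airybi(3^(2/3)*x/3), x)


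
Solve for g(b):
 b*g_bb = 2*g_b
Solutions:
 g(b) = C1 + C2*b^3


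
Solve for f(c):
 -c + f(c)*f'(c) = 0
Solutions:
 f(c) = -sqrt(C1 + c^2)
 f(c) = sqrt(C1 + c^2)


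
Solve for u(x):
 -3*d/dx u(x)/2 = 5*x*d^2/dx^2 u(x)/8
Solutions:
 u(x) = C1 + C2/x^(7/5)


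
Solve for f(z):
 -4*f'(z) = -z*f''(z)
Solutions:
 f(z) = C1 + C2*z^5


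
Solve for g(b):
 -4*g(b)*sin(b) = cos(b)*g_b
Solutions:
 g(b) = C1*cos(b)^4


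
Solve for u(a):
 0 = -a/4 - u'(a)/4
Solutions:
 u(a) = C1 - a^2/2


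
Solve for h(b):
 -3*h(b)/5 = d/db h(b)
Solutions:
 h(b) = C1*exp(-3*b/5)


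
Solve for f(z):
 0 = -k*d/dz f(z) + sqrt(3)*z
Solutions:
 f(z) = C1 + sqrt(3)*z^2/(2*k)


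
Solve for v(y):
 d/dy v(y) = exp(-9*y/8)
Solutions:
 v(y) = C1 - 8*exp(-9*y/8)/9


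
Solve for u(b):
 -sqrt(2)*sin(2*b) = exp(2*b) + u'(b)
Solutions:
 u(b) = C1 - exp(2*b)/2 + sqrt(2)*cos(2*b)/2


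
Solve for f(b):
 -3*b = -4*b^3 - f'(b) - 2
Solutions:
 f(b) = C1 - b^4 + 3*b^2/2 - 2*b


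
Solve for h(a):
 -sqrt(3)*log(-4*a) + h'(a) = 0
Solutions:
 h(a) = C1 + sqrt(3)*a*log(-a) + sqrt(3)*a*(-1 + 2*log(2))


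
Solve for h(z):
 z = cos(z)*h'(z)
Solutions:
 h(z) = C1 + Integral(z/cos(z), z)


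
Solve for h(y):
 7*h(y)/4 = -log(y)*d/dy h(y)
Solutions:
 h(y) = C1*exp(-7*li(y)/4)


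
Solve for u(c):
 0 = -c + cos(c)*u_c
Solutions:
 u(c) = C1 + Integral(c/cos(c), c)


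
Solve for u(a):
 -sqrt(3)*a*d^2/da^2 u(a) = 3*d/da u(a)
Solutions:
 u(a) = C1 + C2*a^(1 - sqrt(3))


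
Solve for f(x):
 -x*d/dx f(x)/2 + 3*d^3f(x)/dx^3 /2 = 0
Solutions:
 f(x) = C1 + Integral(C2*airyai(3^(2/3)*x/3) + C3*airybi(3^(2/3)*x/3), x)


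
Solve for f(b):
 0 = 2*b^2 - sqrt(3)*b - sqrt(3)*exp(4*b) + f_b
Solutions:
 f(b) = C1 - 2*b^3/3 + sqrt(3)*b^2/2 + sqrt(3)*exp(4*b)/4


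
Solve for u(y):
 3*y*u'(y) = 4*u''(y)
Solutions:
 u(y) = C1 + C2*erfi(sqrt(6)*y/4)


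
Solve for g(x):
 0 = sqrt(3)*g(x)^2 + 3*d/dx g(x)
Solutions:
 g(x) = 3/(C1 + sqrt(3)*x)


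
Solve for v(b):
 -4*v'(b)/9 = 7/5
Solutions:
 v(b) = C1 - 63*b/20


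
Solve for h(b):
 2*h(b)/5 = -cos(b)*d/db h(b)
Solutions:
 h(b) = C1*(sin(b) - 1)^(1/5)/(sin(b) + 1)^(1/5)


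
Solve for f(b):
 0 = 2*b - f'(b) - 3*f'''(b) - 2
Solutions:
 f(b) = C1 + C2*sin(sqrt(3)*b/3) + C3*cos(sqrt(3)*b/3) + b^2 - 2*b


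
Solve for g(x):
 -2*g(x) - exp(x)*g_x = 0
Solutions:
 g(x) = C1*exp(2*exp(-x))


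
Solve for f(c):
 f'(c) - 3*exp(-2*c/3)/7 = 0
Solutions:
 f(c) = C1 - 9*exp(-2*c/3)/14


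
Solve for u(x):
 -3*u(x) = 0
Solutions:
 u(x) = 0


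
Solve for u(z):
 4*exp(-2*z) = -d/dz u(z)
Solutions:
 u(z) = C1 + 2*exp(-2*z)


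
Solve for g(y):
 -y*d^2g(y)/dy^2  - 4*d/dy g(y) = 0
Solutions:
 g(y) = C1 + C2/y^3


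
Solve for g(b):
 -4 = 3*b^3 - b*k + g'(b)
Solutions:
 g(b) = C1 - 3*b^4/4 + b^2*k/2 - 4*b


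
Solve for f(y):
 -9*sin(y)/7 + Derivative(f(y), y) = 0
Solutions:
 f(y) = C1 - 9*cos(y)/7


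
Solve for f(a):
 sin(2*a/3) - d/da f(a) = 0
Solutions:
 f(a) = C1 - 3*cos(2*a/3)/2


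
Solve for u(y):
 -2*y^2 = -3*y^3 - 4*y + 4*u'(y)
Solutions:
 u(y) = C1 + 3*y^4/16 - y^3/6 + y^2/2


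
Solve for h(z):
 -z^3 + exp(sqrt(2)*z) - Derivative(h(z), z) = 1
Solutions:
 h(z) = C1 - z^4/4 - z + sqrt(2)*exp(sqrt(2)*z)/2


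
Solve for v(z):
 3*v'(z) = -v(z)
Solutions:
 v(z) = C1*exp(-z/3)


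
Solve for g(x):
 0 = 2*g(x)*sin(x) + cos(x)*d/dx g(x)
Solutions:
 g(x) = C1*cos(x)^2


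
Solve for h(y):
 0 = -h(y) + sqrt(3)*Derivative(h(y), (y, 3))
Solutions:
 h(y) = C3*exp(3^(5/6)*y/3) + (C1*sin(3^(1/3)*y/2) + C2*cos(3^(1/3)*y/2))*exp(-3^(5/6)*y/6)


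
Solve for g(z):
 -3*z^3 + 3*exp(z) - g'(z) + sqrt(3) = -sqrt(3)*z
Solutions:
 g(z) = C1 - 3*z^4/4 + sqrt(3)*z^2/2 + sqrt(3)*z + 3*exp(z)


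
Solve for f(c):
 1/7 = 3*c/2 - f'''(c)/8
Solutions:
 f(c) = C1 + C2*c + C3*c^2 + c^4/2 - 4*c^3/21


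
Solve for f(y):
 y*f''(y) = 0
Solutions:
 f(y) = C1 + C2*y


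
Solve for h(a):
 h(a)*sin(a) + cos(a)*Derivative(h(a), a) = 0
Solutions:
 h(a) = C1*cos(a)


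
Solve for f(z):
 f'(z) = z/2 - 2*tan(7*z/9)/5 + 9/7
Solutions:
 f(z) = C1 + z^2/4 + 9*z/7 + 18*log(cos(7*z/9))/35


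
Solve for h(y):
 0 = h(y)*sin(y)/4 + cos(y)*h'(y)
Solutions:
 h(y) = C1*cos(y)^(1/4)


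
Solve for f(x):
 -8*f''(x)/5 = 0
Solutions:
 f(x) = C1 + C2*x


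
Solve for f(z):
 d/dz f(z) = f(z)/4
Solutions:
 f(z) = C1*exp(z/4)


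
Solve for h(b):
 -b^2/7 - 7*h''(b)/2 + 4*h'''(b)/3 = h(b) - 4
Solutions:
 h(b) = C1*exp(b*(-(8*sqrt(2634) + 535)^(1/3) - 49/(8*sqrt(2634) + 535)^(1/3) + 14)/16)*sin(sqrt(3)*b*(-(8*sqrt(2634) + 535)^(1/3) + 49/(8*sqrt(2634) + 535)^(1/3))/16) + C2*exp(b*(-(8*sqrt(2634) + 535)^(1/3) - 49/(8*sqrt(2634) + 535)^(1/3) + 14)/16)*cos(sqrt(3)*b*(-(8*sqrt(2634) + 535)^(1/3) + 49/(8*sqrt(2634) + 535)^(1/3))/16) + C3*exp(b*(49/(8*sqrt(2634) + 535)^(1/3) + 7 + (8*sqrt(2634) + 535)^(1/3))/8) - b^2/7 + 5


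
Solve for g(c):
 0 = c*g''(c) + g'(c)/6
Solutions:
 g(c) = C1 + C2*c^(5/6)


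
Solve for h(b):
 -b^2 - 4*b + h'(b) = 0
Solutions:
 h(b) = C1 + b^3/3 + 2*b^2


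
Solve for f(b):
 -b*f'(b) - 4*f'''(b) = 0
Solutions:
 f(b) = C1 + Integral(C2*airyai(-2^(1/3)*b/2) + C3*airybi(-2^(1/3)*b/2), b)


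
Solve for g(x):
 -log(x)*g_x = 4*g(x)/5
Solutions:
 g(x) = C1*exp(-4*li(x)/5)


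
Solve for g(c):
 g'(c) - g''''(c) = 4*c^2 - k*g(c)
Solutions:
 g(c) = C1*exp(c*Piecewise((-sqrt(-(-1)^(1/3))/2 - sqrt(-2/sqrt(-(-1)^(1/3)) + (-1)^(1/3))/2, Eq(k, 0)), (-sqrt(-2*k/(3*(sqrt(k^3/27 + 1/256) + 1/16)^(1/3)) + 2*(sqrt(k^3/27 + 1/256) + 1/16)^(1/3))/2 - sqrt(2*k/(3*(sqrt(k^3/27 + 1/256) + 1/16)^(1/3)) - 2*(sqrt(k^3/27 + 1/256) + 1/16)^(1/3) - 2/sqrt(-2*k/(3*(sqrt(k^3/27 + 1/256) + 1/16)^(1/3)) + 2*(sqrt(k^3/27 + 1/256) + 1/16)^(1/3)))/2, True))) + C2*exp(c*Piecewise((sqrt(-(-1)^(1/3))/2 + sqrt((-1)^(1/3) + 2/sqrt(-(-1)^(1/3)))/2, Eq(k, 0)), (sqrt(-2*k/(3*(sqrt(k^3/27 + 1/256) + 1/16)^(1/3)) + 2*(sqrt(k^3/27 + 1/256) + 1/16)^(1/3))/2 + sqrt(2*k/(3*(sqrt(k^3/27 + 1/256) + 1/16)^(1/3)) - 2*(sqrt(k^3/27 + 1/256) + 1/16)^(1/3) + 2/sqrt(-2*k/(3*(sqrt(k^3/27 + 1/256) + 1/16)^(1/3)) + 2*(sqrt(k^3/27 + 1/256) + 1/16)^(1/3)))/2, True))) + C3*exp(c*Piecewise((-sqrt((-1)^(1/3) + 2/sqrt(-(-1)^(1/3)))/2 + sqrt(-(-1)^(1/3))/2, Eq(k, 0)), (sqrt(-2*k/(3*(sqrt(k^3/27 + 1/256) + 1/16)^(1/3)) + 2*(sqrt(k^3/27 + 1/256) + 1/16)^(1/3))/2 - sqrt(2*k/(3*(sqrt(k^3/27 + 1/256) + 1/16)^(1/3)) - 2*(sqrt(k^3/27 + 1/256) + 1/16)^(1/3) + 2/sqrt(-2*k/(3*(sqrt(k^3/27 + 1/256) + 1/16)^(1/3)) + 2*(sqrt(k^3/27 + 1/256) + 1/16)^(1/3)))/2, True))) + C4*exp(c*Piecewise((sqrt(-2/sqrt(-(-1)^(1/3)) + (-1)^(1/3))/2 - sqrt(-(-1)^(1/3))/2, Eq(k, 0)), (-sqrt(-2*k/(3*(sqrt(k^3/27 + 1/256) + 1/16)^(1/3)) + 2*(sqrt(k^3/27 + 1/256) + 1/16)^(1/3))/2 + sqrt(2*k/(3*(sqrt(k^3/27 + 1/256) + 1/16)^(1/3)) - 2*(sqrt(k^3/27 + 1/256) + 1/16)^(1/3) - 2/sqrt(-2*k/(3*(sqrt(k^3/27 + 1/256) + 1/16)^(1/3)) + 2*(sqrt(k^3/27 + 1/256) + 1/16)^(1/3)))/2, True))) + 4*c^2/k - 8*c/k^2 + 8/k^3


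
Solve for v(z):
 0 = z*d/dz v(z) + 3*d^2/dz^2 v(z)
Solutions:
 v(z) = C1 + C2*erf(sqrt(6)*z/6)


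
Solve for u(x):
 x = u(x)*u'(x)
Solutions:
 u(x) = -sqrt(C1 + x^2)
 u(x) = sqrt(C1 + x^2)


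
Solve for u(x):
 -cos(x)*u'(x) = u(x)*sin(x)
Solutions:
 u(x) = C1*cos(x)


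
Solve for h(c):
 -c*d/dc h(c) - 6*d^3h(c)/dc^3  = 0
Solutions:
 h(c) = C1 + Integral(C2*airyai(-6^(2/3)*c/6) + C3*airybi(-6^(2/3)*c/6), c)


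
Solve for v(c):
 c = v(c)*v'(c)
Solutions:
 v(c) = -sqrt(C1 + c^2)
 v(c) = sqrt(C1 + c^2)


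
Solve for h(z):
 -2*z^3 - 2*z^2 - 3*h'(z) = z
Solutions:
 h(z) = C1 - z^4/6 - 2*z^3/9 - z^2/6


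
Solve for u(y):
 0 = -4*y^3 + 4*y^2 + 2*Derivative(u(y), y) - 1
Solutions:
 u(y) = C1 + y^4/2 - 2*y^3/3 + y/2


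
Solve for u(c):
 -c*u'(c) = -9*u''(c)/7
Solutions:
 u(c) = C1 + C2*erfi(sqrt(14)*c/6)


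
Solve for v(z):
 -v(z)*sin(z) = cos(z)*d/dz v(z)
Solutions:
 v(z) = C1*cos(z)


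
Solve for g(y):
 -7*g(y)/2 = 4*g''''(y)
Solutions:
 g(y) = (C1*sin(2^(3/4)*7^(1/4)*y/4) + C2*cos(2^(3/4)*7^(1/4)*y/4))*exp(-2^(3/4)*7^(1/4)*y/4) + (C3*sin(2^(3/4)*7^(1/4)*y/4) + C4*cos(2^(3/4)*7^(1/4)*y/4))*exp(2^(3/4)*7^(1/4)*y/4)


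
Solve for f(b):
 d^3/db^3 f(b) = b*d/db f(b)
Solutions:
 f(b) = C1 + Integral(C2*airyai(b) + C3*airybi(b), b)


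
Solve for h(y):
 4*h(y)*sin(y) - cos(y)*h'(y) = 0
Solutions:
 h(y) = C1/cos(y)^4


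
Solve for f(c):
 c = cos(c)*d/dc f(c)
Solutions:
 f(c) = C1 + Integral(c/cos(c), c)


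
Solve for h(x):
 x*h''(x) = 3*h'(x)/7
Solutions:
 h(x) = C1 + C2*x^(10/7)


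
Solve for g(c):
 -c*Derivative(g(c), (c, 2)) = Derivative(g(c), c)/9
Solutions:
 g(c) = C1 + C2*c^(8/9)


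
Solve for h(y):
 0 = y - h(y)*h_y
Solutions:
 h(y) = -sqrt(C1 + y^2)
 h(y) = sqrt(C1 + y^2)


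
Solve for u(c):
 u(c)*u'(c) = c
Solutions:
 u(c) = -sqrt(C1 + c^2)
 u(c) = sqrt(C1 + c^2)


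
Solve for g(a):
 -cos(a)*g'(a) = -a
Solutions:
 g(a) = C1 + Integral(a/cos(a), a)


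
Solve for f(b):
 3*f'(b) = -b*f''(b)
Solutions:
 f(b) = C1 + C2/b^2


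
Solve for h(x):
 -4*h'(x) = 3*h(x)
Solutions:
 h(x) = C1*exp(-3*x/4)


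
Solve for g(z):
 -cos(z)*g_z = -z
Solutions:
 g(z) = C1 + Integral(z/cos(z), z)


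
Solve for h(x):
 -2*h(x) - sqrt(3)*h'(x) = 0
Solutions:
 h(x) = C1*exp(-2*sqrt(3)*x/3)


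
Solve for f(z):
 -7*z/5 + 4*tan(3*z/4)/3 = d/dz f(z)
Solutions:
 f(z) = C1 - 7*z^2/10 - 16*log(cos(3*z/4))/9


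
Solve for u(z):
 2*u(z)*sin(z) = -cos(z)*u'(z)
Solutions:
 u(z) = C1*cos(z)^2


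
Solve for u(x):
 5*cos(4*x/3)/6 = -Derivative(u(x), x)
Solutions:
 u(x) = C1 - 5*sin(4*x/3)/8


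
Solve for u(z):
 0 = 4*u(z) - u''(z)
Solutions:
 u(z) = C1*exp(-2*z) + C2*exp(2*z)


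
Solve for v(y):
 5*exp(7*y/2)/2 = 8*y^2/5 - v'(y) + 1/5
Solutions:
 v(y) = C1 + 8*y^3/15 + y/5 - 5*exp(7*y/2)/7


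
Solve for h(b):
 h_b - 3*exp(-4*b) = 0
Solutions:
 h(b) = C1 - 3*exp(-4*b)/4


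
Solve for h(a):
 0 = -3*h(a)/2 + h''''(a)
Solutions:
 h(a) = C1*exp(-2^(3/4)*3^(1/4)*a/2) + C2*exp(2^(3/4)*3^(1/4)*a/2) + C3*sin(2^(3/4)*3^(1/4)*a/2) + C4*cos(2^(3/4)*3^(1/4)*a/2)


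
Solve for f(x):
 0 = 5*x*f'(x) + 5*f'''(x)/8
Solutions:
 f(x) = C1 + Integral(C2*airyai(-2*x) + C3*airybi(-2*x), x)


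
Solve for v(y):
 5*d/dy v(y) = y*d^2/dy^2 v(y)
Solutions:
 v(y) = C1 + C2*y^6


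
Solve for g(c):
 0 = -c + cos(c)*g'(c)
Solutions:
 g(c) = C1 + Integral(c/cos(c), c)


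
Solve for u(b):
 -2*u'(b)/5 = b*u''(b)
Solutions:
 u(b) = C1 + C2*b^(3/5)


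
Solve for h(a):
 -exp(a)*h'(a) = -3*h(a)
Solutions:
 h(a) = C1*exp(-3*exp(-a))


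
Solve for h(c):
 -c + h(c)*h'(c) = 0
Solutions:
 h(c) = -sqrt(C1 + c^2)
 h(c) = sqrt(C1 + c^2)


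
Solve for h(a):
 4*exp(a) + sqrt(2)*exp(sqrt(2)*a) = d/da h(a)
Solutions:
 h(a) = C1 + 4*exp(a) + exp(sqrt(2)*a)


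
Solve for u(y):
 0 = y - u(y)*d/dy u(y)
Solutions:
 u(y) = -sqrt(C1 + y^2)
 u(y) = sqrt(C1 + y^2)


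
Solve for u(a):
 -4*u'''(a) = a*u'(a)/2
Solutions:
 u(a) = C1 + Integral(C2*airyai(-a/2) + C3*airybi(-a/2), a)


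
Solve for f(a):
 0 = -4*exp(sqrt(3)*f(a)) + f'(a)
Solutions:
 f(a) = sqrt(3)*(2*log(-1/(C1 + 4*a)) - log(3))/6


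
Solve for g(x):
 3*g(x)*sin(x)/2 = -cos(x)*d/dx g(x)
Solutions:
 g(x) = C1*cos(x)^(3/2)


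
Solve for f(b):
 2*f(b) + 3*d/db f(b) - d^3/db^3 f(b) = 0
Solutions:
 f(b) = C3*exp(2*b) + (C1 + C2*b)*exp(-b)


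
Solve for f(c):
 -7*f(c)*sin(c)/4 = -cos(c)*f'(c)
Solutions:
 f(c) = C1/cos(c)^(7/4)


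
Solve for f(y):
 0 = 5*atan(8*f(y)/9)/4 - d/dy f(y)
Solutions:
 Integral(1/atan(8*_y/9), (_y, f(y))) = C1 + 5*y/4


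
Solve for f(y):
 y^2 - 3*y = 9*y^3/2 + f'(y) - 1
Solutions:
 f(y) = C1 - 9*y^4/8 + y^3/3 - 3*y^2/2 + y


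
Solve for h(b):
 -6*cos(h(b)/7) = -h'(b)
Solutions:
 -6*b - 7*log(sin(h(b)/7) - 1)/2 + 7*log(sin(h(b)/7) + 1)/2 = C1


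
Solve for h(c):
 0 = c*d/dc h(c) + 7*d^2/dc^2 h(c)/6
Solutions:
 h(c) = C1 + C2*erf(sqrt(21)*c/7)


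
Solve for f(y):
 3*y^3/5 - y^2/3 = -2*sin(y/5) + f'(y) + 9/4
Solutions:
 f(y) = C1 + 3*y^4/20 - y^3/9 - 9*y/4 - 10*cos(y/5)


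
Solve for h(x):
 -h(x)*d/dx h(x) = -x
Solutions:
 h(x) = -sqrt(C1 + x^2)
 h(x) = sqrt(C1 + x^2)


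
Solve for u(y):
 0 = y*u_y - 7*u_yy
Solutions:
 u(y) = C1 + C2*erfi(sqrt(14)*y/14)


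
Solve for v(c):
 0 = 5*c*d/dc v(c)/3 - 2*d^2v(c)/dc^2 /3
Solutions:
 v(c) = C1 + C2*erfi(sqrt(5)*c/2)


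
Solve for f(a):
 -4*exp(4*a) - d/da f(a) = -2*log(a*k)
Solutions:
 f(a) = C1 + 2*a*log(a*k) - 2*a - exp(4*a)


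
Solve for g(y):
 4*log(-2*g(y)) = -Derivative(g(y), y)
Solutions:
 Integral(1/(log(-_y) + log(2)), (_y, g(y)))/4 = C1 - y


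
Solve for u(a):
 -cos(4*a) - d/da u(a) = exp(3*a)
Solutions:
 u(a) = C1 - exp(3*a)/3 - sin(4*a)/4


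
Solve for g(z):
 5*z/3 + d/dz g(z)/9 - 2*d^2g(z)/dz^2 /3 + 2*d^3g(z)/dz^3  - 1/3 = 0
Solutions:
 g(z) = C1 - 15*z^2/2 - 87*z + (C2*sin(z/6) + C3*cos(z/6))*exp(z/6)


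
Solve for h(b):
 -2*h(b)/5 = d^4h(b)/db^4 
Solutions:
 h(b) = (C1*sin(10^(3/4)*b/10) + C2*cos(10^(3/4)*b/10))*exp(-10^(3/4)*b/10) + (C3*sin(10^(3/4)*b/10) + C4*cos(10^(3/4)*b/10))*exp(10^(3/4)*b/10)


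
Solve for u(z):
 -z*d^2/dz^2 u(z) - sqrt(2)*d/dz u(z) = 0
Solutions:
 u(z) = C1 + C2*z^(1 - sqrt(2))


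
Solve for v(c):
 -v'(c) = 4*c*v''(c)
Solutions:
 v(c) = C1 + C2*c^(3/4)


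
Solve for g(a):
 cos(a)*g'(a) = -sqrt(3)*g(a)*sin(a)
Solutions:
 g(a) = C1*cos(a)^(sqrt(3))


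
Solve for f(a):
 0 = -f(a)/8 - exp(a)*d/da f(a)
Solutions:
 f(a) = C1*exp(exp(-a)/8)


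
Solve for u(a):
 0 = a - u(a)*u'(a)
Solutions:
 u(a) = -sqrt(C1 + a^2)
 u(a) = sqrt(C1 + a^2)


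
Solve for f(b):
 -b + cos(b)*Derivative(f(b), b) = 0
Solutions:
 f(b) = C1 + Integral(b/cos(b), b)


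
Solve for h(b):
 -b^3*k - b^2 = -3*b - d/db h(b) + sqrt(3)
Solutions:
 h(b) = C1 + b^4*k/4 + b^3/3 - 3*b^2/2 + sqrt(3)*b


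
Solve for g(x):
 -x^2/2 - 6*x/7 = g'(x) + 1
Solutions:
 g(x) = C1 - x^3/6 - 3*x^2/7 - x


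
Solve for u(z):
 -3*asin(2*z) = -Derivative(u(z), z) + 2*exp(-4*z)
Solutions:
 u(z) = C1 + 3*z*asin(2*z) + 3*sqrt(1 - 4*z^2)/2 - exp(-4*z)/2


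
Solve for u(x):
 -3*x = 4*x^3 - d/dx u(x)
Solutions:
 u(x) = C1 + x^4 + 3*x^2/2


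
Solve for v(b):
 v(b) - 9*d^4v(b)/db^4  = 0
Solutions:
 v(b) = C1*exp(-sqrt(3)*b/3) + C2*exp(sqrt(3)*b/3) + C3*sin(sqrt(3)*b/3) + C4*cos(sqrt(3)*b/3)


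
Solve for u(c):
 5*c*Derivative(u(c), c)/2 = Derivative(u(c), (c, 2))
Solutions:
 u(c) = C1 + C2*erfi(sqrt(5)*c/2)


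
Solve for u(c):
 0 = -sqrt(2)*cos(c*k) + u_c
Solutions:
 u(c) = C1 + sqrt(2)*sin(c*k)/k


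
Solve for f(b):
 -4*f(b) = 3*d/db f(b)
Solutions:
 f(b) = C1*exp(-4*b/3)


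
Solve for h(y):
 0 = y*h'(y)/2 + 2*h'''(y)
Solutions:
 h(y) = C1 + Integral(C2*airyai(-2^(1/3)*y/2) + C3*airybi(-2^(1/3)*y/2), y)


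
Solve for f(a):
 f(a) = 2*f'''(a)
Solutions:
 f(a) = C3*exp(2^(2/3)*a/2) + (C1*sin(2^(2/3)*sqrt(3)*a/4) + C2*cos(2^(2/3)*sqrt(3)*a/4))*exp(-2^(2/3)*a/4)


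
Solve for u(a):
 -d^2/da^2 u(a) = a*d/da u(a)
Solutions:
 u(a) = C1 + C2*erf(sqrt(2)*a/2)


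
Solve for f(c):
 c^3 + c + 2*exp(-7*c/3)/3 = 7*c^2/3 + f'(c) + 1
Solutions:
 f(c) = C1 + c^4/4 - 7*c^3/9 + c^2/2 - c - 2*exp(-7*c/3)/7


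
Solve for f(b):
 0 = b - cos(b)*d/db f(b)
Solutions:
 f(b) = C1 + Integral(b/cos(b), b)


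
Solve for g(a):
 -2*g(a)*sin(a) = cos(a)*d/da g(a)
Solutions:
 g(a) = C1*cos(a)^2


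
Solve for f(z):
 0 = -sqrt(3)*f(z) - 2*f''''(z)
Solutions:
 f(z) = (C1*sin(2^(1/4)*3^(1/8)*z/2) + C2*cos(2^(1/4)*3^(1/8)*z/2))*exp(-2^(1/4)*3^(1/8)*z/2) + (C3*sin(2^(1/4)*3^(1/8)*z/2) + C4*cos(2^(1/4)*3^(1/8)*z/2))*exp(2^(1/4)*3^(1/8)*z/2)


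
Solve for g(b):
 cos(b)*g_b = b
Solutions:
 g(b) = C1 + Integral(b/cos(b), b)


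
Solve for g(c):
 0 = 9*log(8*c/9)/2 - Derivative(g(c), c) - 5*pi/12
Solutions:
 g(c) = C1 + 9*c*log(c)/2 - 9*c*log(3) - 9*c/2 - 5*pi*c/12 + 27*c*log(2)/2


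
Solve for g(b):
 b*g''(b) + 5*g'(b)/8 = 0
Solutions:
 g(b) = C1 + C2*b^(3/8)


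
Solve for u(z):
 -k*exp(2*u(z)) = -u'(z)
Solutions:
 u(z) = log(-sqrt(-1/(C1 + k*z))) - log(2)/2
 u(z) = log(-1/(C1 + k*z))/2 - log(2)/2


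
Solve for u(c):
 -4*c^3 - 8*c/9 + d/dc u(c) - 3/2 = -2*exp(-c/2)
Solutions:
 u(c) = C1 + c^4 + 4*c^2/9 + 3*c/2 + 4*exp(-c/2)


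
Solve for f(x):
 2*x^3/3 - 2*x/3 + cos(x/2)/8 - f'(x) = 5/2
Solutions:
 f(x) = C1 + x^4/6 - x^2/3 - 5*x/2 + sin(x/2)/4


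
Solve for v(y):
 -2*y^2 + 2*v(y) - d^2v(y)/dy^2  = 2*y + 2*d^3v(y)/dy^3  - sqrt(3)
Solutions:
 v(y) = C1*exp(-y*((6*sqrt(318) + 107)^(-1/3) + 2 + (6*sqrt(318) + 107)^(1/3))/12)*sin(sqrt(3)*y*(-(6*sqrt(318) + 107)^(1/3) + (6*sqrt(318) + 107)^(-1/3))/12) + C2*exp(-y*((6*sqrt(318) + 107)^(-1/3) + 2 + (6*sqrt(318) + 107)^(1/3))/12)*cos(sqrt(3)*y*(-(6*sqrt(318) + 107)^(1/3) + (6*sqrt(318) + 107)^(-1/3))/12) + C3*exp(y*(-1 + (6*sqrt(318) + 107)^(-1/3) + (6*sqrt(318) + 107)^(1/3))/6) + y^2 + y - sqrt(3)/2 + 1


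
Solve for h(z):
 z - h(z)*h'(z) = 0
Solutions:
 h(z) = -sqrt(C1 + z^2)
 h(z) = sqrt(C1 + z^2)


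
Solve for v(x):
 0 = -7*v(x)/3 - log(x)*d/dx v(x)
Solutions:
 v(x) = C1*exp(-7*li(x)/3)


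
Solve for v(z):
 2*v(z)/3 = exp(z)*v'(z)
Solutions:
 v(z) = C1*exp(-2*exp(-z)/3)


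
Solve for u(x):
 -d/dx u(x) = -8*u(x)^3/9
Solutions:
 u(x) = -3*sqrt(2)*sqrt(-1/(C1 + 8*x))/2
 u(x) = 3*sqrt(2)*sqrt(-1/(C1 + 8*x))/2


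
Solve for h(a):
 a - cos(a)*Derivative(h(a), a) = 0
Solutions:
 h(a) = C1 + Integral(a/cos(a), a)


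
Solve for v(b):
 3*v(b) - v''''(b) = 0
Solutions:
 v(b) = C1*exp(-3^(1/4)*b) + C2*exp(3^(1/4)*b) + C3*sin(3^(1/4)*b) + C4*cos(3^(1/4)*b)


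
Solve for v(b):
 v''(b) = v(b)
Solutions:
 v(b) = C1*exp(-b) + C2*exp(b)


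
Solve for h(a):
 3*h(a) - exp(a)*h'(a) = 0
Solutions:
 h(a) = C1*exp(-3*exp(-a))


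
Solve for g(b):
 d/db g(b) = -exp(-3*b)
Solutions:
 g(b) = C1 + exp(-3*b)/3


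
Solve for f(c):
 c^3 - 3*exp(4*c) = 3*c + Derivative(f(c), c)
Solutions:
 f(c) = C1 + c^4/4 - 3*c^2/2 - 3*exp(4*c)/4


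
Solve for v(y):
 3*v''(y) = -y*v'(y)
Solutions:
 v(y) = C1 + C2*erf(sqrt(6)*y/6)


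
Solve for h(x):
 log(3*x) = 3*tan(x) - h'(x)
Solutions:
 h(x) = C1 - x*log(x) - x*log(3) + x - 3*log(cos(x))


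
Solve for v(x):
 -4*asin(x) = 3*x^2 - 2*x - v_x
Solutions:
 v(x) = C1 + x^3 - x^2 + 4*x*asin(x) + 4*sqrt(1 - x^2)


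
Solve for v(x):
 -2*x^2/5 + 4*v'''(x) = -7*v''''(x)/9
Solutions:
 v(x) = C1 + C2*x + C3*x^2 + C4*exp(-36*x/7) + x^5/600 - 7*x^4/4320 + 49*x^3/38880


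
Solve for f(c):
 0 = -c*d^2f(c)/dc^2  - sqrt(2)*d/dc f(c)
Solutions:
 f(c) = C1 + C2*c^(1 - sqrt(2))


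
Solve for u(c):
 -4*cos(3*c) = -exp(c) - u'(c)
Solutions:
 u(c) = C1 - exp(c) + 4*sin(3*c)/3


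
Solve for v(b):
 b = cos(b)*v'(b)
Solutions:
 v(b) = C1 + Integral(b/cos(b), b)


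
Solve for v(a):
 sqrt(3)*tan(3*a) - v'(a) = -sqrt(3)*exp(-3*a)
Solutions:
 v(a) = C1 + sqrt(3)*log(tan(3*a)^2 + 1)/6 - sqrt(3)*exp(-3*a)/3


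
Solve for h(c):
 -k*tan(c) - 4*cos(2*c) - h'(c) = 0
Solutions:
 h(c) = C1 + k*log(cos(c)) - 2*sin(2*c)


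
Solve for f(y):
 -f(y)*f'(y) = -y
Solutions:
 f(y) = -sqrt(C1 + y^2)
 f(y) = sqrt(C1 + y^2)


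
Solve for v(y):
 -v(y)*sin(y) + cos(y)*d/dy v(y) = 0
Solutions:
 v(y) = C1/cos(y)


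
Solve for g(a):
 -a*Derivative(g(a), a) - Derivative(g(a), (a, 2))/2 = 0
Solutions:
 g(a) = C1 + C2*erf(a)


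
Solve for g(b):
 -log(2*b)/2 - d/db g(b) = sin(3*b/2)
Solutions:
 g(b) = C1 - b*log(b)/2 - b*log(2)/2 + b/2 + 2*cos(3*b/2)/3


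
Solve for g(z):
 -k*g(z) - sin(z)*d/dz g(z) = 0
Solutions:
 g(z) = C1*exp(k*(-log(cos(z) - 1) + log(cos(z) + 1))/2)


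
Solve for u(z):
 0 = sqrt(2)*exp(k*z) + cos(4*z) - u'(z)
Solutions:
 u(z) = C1 + sin(4*z)/4 + sqrt(2)*exp(k*z)/k


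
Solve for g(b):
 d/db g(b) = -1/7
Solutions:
 g(b) = C1 - b/7


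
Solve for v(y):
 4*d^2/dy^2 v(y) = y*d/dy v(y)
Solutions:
 v(y) = C1 + C2*erfi(sqrt(2)*y/4)


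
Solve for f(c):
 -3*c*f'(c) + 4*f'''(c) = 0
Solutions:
 f(c) = C1 + Integral(C2*airyai(6^(1/3)*c/2) + C3*airybi(6^(1/3)*c/2), c)


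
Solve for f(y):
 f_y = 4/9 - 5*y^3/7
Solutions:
 f(y) = C1 - 5*y^4/28 + 4*y/9


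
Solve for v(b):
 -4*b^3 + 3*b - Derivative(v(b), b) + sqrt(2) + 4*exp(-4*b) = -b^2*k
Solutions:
 v(b) = C1 - b^4 + b^3*k/3 + 3*b^2/2 + sqrt(2)*b - exp(-4*b)


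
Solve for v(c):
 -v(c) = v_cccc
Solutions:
 v(c) = (C1*sin(sqrt(2)*c/2) + C2*cos(sqrt(2)*c/2))*exp(-sqrt(2)*c/2) + (C3*sin(sqrt(2)*c/2) + C4*cos(sqrt(2)*c/2))*exp(sqrt(2)*c/2)


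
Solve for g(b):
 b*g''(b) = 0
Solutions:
 g(b) = C1 + C2*b


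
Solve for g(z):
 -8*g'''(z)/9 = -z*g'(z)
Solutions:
 g(z) = C1 + Integral(C2*airyai(3^(2/3)*z/2) + C3*airybi(3^(2/3)*z/2), z)


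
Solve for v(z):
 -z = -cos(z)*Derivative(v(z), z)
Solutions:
 v(z) = C1 + Integral(z/cos(z), z)


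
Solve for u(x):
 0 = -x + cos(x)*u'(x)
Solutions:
 u(x) = C1 + Integral(x/cos(x), x)


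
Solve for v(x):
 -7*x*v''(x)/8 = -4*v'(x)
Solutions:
 v(x) = C1 + C2*x^(39/7)


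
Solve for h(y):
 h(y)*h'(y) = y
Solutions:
 h(y) = -sqrt(C1 + y^2)
 h(y) = sqrt(C1 + y^2)


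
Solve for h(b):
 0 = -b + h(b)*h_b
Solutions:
 h(b) = -sqrt(C1 + b^2)
 h(b) = sqrt(C1 + b^2)


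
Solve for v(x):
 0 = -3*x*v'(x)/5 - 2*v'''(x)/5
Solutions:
 v(x) = C1 + Integral(C2*airyai(-2^(2/3)*3^(1/3)*x/2) + C3*airybi(-2^(2/3)*3^(1/3)*x/2), x)


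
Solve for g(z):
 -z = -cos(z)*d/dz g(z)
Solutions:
 g(z) = C1 + Integral(z/cos(z), z)


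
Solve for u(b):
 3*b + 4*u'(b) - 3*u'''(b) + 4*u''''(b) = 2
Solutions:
 u(b) = C1 + C2*exp(b*((8*sqrt(15) + 31)^(-1/3) + 2 + (8*sqrt(15) + 31)^(1/3))/8)*sin(sqrt(3)*b*(-(8*sqrt(15) + 31)^(1/3) + (8*sqrt(15) + 31)^(-1/3))/8) + C3*exp(b*((8*sqrt(15) + 31)^(-1/3) + 2 + (8*sqrt(15) + 31)^(1/3))/8)*cos(sqrt(3)*b*(-(8*sqrt(15) + 31)^(1/3) + (8*sqrt(15) + 31)^(-1/3))/8) + C4*exp(b*(-(8*sqrt(15) + 31)^(1/3) - 1/(8*sqrt(15) + 31)^(1/3) + 1)/4) - 3*b^2/8 + b/2


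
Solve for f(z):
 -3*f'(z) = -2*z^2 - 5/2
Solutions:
 f(z) = C1 + 2*z^3/9 + 5*z/6


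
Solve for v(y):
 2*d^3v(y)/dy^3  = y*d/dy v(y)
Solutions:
 v(y) = C1 + Integral(C2*airyai(2^(2/3)*y/2) + C3*airybi(2^(2/3)*y/2), y)


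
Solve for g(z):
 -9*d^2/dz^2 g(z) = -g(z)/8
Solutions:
 g(z) = C1*exp(-sqrt(2)*z/12) + C2*exp(sqrt(2)*z/12)


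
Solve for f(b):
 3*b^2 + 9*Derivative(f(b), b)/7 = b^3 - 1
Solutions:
 f(b) = C1 + 7*b^4/36 - 7*b^3/9 - 7*b/9


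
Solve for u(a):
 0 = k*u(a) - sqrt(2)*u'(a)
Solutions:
 u(a) = C1*exp(sqrt(2)*a*k/2)


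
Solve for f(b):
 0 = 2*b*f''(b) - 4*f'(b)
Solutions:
 f(b) = C1 + C2*b^3


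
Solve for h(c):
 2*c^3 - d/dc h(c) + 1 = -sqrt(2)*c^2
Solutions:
 h(c) = C1 + c^4/2 + sqrt(2)*c^3/3 + c


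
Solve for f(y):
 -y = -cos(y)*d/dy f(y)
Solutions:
 f(y) = C1 + Integral(y/cos(y), y)


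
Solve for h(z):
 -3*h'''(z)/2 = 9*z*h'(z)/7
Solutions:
 h(z) = C1 + Integral(C2*airyai(-6^(1/3)*7^(2/3)*z/7) + C3*airybi(-6^(1/3)*7^(2/3)*z/7), z)


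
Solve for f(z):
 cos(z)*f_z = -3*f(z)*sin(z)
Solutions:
 f(z) = C1*cos(z)^3


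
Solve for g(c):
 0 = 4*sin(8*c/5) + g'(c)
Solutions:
 g(c) = C1 + 5*cos(8*c/5)/2


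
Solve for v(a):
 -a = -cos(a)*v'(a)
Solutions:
 v(a) = C1 + Integral(a/cos(a), a)


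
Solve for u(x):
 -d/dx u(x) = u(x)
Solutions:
 u(x) = C1*exp(-x)


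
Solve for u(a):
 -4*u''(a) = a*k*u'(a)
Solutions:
 u(a) = Piecewise((-sqrt(2)*sqrt(pi)*C1*erf(sqrt(2)*a*sqrt(k)/4)/sqrt(k) - C2, (k > 0) | (k < 0)), (-C1*a - C2, True))


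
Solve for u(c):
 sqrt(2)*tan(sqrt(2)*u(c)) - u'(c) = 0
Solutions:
 u(c) = sqrt(2)*(pi - asin(C1*exp(2*c)))/2
 u(c) = sqrt(2)*asin(C1*exp(2*c))/2


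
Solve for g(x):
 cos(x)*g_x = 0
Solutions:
 g(x) = C1


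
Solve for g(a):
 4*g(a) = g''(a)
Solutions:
 g(a) = C1*exp(-2*a) + C2*exp(2*a)


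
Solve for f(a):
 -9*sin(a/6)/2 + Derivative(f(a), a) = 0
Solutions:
 f(a) = C1 - 27*cos(a/6)


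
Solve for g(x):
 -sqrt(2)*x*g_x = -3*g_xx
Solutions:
 g(x) = C1 + C2*erfi(2^(3/4)*sqrt(3)*x/6)


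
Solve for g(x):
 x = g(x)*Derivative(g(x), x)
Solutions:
 g(x) = -sqrt(C1 + x^2)
 g(x) = sqrt(C1 + x^2)


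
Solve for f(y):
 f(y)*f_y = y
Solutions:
 f(y) = -sqrt(C1 + y^2)
 f(y) = sqrt(C1 + y^2)


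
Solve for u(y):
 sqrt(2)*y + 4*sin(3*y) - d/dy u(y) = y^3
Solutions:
 u(y) = C1 - y^4/4 + sqrt(2)*y^2/2 - 4*cos(3*y)/3


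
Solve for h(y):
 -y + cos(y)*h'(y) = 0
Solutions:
 h(y) = C1 + Integral(y/cos(y), y)


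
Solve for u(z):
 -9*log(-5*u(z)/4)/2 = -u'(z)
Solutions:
 -2*Integral(1/(log(-_y) - 2*log(2) + log(5)), (_y, u(z)))/9 = C1 - z


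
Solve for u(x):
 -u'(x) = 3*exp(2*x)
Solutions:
 u(x) = C1 - 3*exp(2*x)/2


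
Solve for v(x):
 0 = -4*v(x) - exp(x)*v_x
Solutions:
 v(x) = C1*exp(4*exp(-x))


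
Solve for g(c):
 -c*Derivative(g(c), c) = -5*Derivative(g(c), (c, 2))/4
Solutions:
 g(c) = C1 + C2*erfi(sqrt(10)*c/5)


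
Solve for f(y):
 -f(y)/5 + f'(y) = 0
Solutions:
 f(y) = C1*exp(y/5)


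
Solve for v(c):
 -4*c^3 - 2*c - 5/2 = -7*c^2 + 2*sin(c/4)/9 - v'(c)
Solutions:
 v(c) = C1 + c^4 - 7*c^3/3 + c^2 + 5*c/2 - 8*cos(c/4)/9


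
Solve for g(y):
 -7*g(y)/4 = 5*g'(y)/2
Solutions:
 g(y) = C1*exp(-7*y/10)


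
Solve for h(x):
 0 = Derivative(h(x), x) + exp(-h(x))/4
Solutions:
 h(x) = log(C1 - x/4)


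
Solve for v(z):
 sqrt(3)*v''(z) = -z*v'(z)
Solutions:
 v(z) = C1 + C2*erf(sqrt(2)*3^(3/4)*z/6)


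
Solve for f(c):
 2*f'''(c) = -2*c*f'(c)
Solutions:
 f(c) = C1 + Integral(C2*airyai(-c) + C3*airybi(-c), c)


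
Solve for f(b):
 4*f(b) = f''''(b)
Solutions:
 f(b) = C1*exp(-sqrt(2)*b) + C2*exp(sqrt(2)*b) + C3*sin(sqrt(2)*b) + C4*cos(sqrt(2)*b)


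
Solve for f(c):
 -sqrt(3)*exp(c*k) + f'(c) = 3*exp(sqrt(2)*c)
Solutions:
 f(c) = C1 + 3*sqrt(2)*exp(sqrt(2)*c)/2 + sqrt(3)*exp(c*k)/k


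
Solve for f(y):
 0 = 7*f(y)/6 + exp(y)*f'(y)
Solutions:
 f(y) = C1*exp(7*exp(-y)/6)


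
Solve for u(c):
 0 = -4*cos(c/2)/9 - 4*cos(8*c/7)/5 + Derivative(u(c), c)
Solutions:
 u(c) = C1 + 8*sin(c/2)/9 + 7*sin(8*c/7)/10


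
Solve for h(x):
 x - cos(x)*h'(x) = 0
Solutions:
 h(x) = C1 + Integral(x/cos(x), x)


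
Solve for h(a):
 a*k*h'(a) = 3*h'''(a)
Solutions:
 h(a) = C1 + Integral(C2*airyai(3^(2/3)*a*k^(1/3)/3) + C3*airybi(3^(2/3)*a*k^(1/3)/3), a)


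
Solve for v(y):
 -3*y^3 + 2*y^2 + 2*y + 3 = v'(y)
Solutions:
 v(y) = C1 - 3*y^4/4 + 2*y^3/3 + y^2 + 3*y


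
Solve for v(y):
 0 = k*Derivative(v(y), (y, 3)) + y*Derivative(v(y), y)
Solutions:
 v(y) = C1 + Integral(C2*airyai(y*(-1/k)^(1/3)) + C3*airybi(y*(-1/k)^(1/3)), y)


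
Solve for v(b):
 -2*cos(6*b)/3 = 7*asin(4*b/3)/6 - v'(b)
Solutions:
 v(b) = C1 + 7*b*asin(4*b/3)/6 + 7*sqrt(9 - 16*b^2)/24 + sin(6*b)/9


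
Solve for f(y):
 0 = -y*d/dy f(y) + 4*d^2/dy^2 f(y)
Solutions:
 f(y) = C1 + C2*erfi(sqrt(2)*y/4)


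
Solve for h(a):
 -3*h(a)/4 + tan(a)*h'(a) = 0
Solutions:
 h(a) = C1*sin(a)^(3/4)


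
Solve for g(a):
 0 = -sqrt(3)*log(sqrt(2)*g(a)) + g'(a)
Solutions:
 -2*sqrt(3)*Integral(1/(2*log(_y) + log(2)), (_y, g(a)))/3 = C1 - a


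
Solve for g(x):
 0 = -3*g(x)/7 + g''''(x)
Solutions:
 g(x) = C1*exp(-3^(1/4)*7^(3/4)*x/7) + C2*exp(3^(1/4)*7^(3/4)*x/7) + C3*sin(3^(1/4)*7^(3/4)*x/7) + C4*cos(3^(1/4)*7^(3/4)*x/7)


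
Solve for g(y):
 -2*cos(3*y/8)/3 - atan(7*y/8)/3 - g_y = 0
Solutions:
 g(y) = C1 - y*atan(7*y/8)/3 + 4*log(49*y^2 + 64)/21 - 16*sin(3*y/8)/9


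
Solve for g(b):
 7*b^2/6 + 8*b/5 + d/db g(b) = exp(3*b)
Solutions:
 g(b) = C1 - 7*b^3/18 - 4*b^2/5 + exp(3*b)/3


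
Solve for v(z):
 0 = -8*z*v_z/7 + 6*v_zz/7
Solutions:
 v(z) = C1 + C2*erfi(sqrt(6)*z/3)


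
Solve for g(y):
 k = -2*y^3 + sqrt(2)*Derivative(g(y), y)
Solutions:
 g(y) = C1 + sqrt(2)*k*y/2 + sqrt(2)*y^4/4


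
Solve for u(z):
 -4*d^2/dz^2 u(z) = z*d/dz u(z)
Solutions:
 u(z) = C1 + C2*erf(sqrt(2)*z/4)


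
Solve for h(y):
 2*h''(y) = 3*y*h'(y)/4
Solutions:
 h(y) = C1 + C2*erfi(sqrt(3)*y/4)


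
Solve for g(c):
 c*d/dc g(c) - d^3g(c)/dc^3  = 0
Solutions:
 g(c) = C1 + Integral(C2*airyai(c) + C3*airybi(c), c)


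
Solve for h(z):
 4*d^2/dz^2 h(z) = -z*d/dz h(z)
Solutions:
 h(z) = C1 + C2*erf(sqrt(2)*z/4)


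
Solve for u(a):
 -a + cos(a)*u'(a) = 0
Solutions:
 u(a) = C1 + Integral(a/cos(a), a)


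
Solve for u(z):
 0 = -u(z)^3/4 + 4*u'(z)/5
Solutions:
 u(z) = -2*sqrt(2)*sqrt(-1/(C1 + 5*z))
 u(z) = 2*sqrt(2)*sqrt(-1/(C1 + 5*z))


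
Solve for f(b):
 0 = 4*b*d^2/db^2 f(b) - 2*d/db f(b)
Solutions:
 f(b) = C1 + C2*b^(3/2)
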